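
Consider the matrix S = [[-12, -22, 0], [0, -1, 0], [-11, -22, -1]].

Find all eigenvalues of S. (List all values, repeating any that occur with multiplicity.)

-12, -1, -1

Compute the characteristic polynomial p(t) = det(tI - S).
Expanding the 3×3 determinant: p(t) = t^3 + 14t^2 + 25t + 12.
Since p(-1) = 0, t = -1 is a root.
Dividing by (t + 1) leaves t^2 + 13t + 12.
The quadratic factors as (t + 12)·(t + 1).
Eigenvalues: -12, -1, -1.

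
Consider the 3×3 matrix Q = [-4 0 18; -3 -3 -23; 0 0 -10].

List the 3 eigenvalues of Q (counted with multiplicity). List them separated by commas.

The characteristic polynomial is p(s) = det(sI - Q).
Expanding along the first row, p(s) = s^3 + 17s^2 + 82s + 120.
Rational-root test: s = -3 gives p(-3) = 0.
Factor out (s + 3): p(s) = (s + 3)·(s^2 + 14s + 40).
The quadratic factors as (s + 10)·(s + 4).
Eigenvalues: -10, -4, -3.

-10, -4, -3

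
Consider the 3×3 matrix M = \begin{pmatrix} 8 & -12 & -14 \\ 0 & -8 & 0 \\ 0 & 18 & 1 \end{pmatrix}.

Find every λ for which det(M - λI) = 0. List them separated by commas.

Compute the characteristic polynomial p(λ) = det(λI - M).
Cofactor expansion gives p(λ) = λ^3 - λ^2 - 64λ + 64.
Rational-root test: λ = 1 gives p(1) = 0.
Factor out (λ - 1): p(λ) = (λ - 1)·(λ^2 - 64).
The quadratic factors as (λ + 8)·(λ - 8).
Eigenvalues: -8, 1, 8.

-8, 1, 8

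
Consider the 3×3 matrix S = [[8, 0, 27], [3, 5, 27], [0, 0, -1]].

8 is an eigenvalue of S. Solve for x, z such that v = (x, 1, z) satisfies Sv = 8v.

We need (S - 8I)v = 0.
S - 8I = [[0, 0, 27], [3, -3, 27], [0, 0, -9]].
Row 1: (0)·x + (0)·1 + (27)·z = 0
Row 2: (3)·x + (-3)·1 + (27)·z = 0
Row 3: (0)·x + (0)·1 + (-9)·z = 0
Solving gives x = 1, z = 0.
Check: S·(1, 1, 0) = (8, 8, 0) = 8·(1, 1, 0).

1, 0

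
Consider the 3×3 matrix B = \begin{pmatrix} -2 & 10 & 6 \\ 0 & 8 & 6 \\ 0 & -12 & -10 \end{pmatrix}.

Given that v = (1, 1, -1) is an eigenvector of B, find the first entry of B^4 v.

16

First find the eigenvalue: Bv = (2, 2, -2) = 2·(1, 1, -1), so λ = 2.
Then B^4 v = λ^4·v = 2^4·(1, 1, -1) = 16·(1, 1, -1) = (16, 16, -16).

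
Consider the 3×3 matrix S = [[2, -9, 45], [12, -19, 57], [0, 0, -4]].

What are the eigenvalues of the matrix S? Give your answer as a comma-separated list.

Set up det(μI - S) = 0.
Expanding the 3×3 determinant: p(μ) = μ^3 + 21μ^2 + 138μ + 280.
Rational-root test: μ = -4 gives p(-4) = 0.
Dividing by (μ + 4) leaves μ^2 + 17μ + 70.
The quadratic factors as (μ + 10)·(μ + 7).
Eigenvalues: -10, -7, -4.

-10, -7, -4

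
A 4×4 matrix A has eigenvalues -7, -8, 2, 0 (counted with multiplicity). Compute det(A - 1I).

If A has eigenvalues -7, -8, 2, 0, then A - 1I has eigenvalues -8, -9, 1, -1.
det(A - 1I) = (-8) · (-9) · (1) · (-1) = -72.

-72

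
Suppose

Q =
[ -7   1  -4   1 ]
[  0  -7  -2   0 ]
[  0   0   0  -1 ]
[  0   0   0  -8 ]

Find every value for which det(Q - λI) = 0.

Q is upper triangular, so its eigenvalues are the diagonal entries.
Diagonal: -7, -7, 0, -8.

-8, -7, -7, 0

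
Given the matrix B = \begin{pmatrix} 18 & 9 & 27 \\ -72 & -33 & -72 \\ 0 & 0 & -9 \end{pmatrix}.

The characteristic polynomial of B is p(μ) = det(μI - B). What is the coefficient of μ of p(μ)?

189

p(μ) = μ^3 + 24μ^2 + 189μ + 486.
The coefficient of μ is 189.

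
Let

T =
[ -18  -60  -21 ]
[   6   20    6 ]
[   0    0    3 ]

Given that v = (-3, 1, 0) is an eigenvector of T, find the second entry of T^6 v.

First find the eigenvalue: Tv = (-6, 2, 0) = 2·(-3, 1, 0), so λ = 2.
Then T^6 v = λ^6·v = 2^6·(-3, 1, 0) = 64·(-3, 1, 0) = (-192, 64, 0).

64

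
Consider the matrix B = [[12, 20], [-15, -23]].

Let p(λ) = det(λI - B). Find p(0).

24

p(0) = det(0·I − B) = det(−B) = (−1)^2·det(B).
det(B) = 24, so p(0) = 24.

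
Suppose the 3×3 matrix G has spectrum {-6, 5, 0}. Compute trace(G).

trace(G) is the sum of the eigenvalues: (-6) + (5) + (0) = -1.

-1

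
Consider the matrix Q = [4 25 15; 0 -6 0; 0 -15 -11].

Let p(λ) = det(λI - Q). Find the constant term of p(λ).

p(λ) = λ^3 + 13λ^2 - 2λ - 264.
The constant term is -264.

-264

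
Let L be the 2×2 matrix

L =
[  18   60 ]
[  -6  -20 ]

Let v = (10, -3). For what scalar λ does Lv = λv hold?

0

Compute Lv: L·(10, -3) = (0, 0).
Since Lv = λv, compare component 1: 0 = λ·10, so λ = 0.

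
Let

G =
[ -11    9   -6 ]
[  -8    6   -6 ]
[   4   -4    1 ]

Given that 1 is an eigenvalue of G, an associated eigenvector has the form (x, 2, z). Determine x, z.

2, -1

We need (G - 1I)v = 0.
G - 1I = [[-12, 9, -6], [-8, 5, -6], [4, -4, 0]].
Row 1: (-12)·x + (9)·2 + (-6)·z = 0
Row 2: (-8)·x + (5)·2 + (-6)·z = 0
Row 3: (4)·x + (-4)·2 + (0)·z = 0
Solving gives x = 2, z = -1.
Check: G·(2, 2, -1) = (2, 2, -1) = 1·(2, 2, -1).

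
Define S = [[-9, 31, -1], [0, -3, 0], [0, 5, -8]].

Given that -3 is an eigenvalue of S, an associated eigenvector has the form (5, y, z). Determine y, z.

We need (S + 3I)v = 0.
S + 3I = [[-6, 31, -1], [0, 0, 0], [0, 5, -5]].
Row 1: (-6)·5 + (31)·y + (-1)·z = 0
Row 2: (0)·5 + (0)·y + (0)·z = 0
Row 3: (0)·5 + (5)·y + (-5)·z = 0
Solving gives y = 1, z = 1.
Check: S·(5, 1, 1) = (-15, -3, -3) = -3·(5, 1, 1).

1, 1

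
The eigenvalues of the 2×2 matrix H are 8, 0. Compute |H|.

0

det(H) is the product of the eigenvalues: (8) · (0) = 0.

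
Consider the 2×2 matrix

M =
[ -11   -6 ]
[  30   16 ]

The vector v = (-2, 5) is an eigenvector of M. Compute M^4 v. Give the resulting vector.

(-512, 1280)

First find the eigenvalue: Mv = (-8, 20) = 4·(-2, 5), so λ = 4.
Then M^4 v = λ^4·v = 4^4·(-2, 5) = 256·(-2, 5) = (-512, 1280).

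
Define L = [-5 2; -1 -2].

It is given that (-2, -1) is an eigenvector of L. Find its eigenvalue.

-4

Compute Lv: L·(-2, -1) = (8, 4).
Since Lv = λv, compare component 1: 8 = λ·-2, so λ = -4.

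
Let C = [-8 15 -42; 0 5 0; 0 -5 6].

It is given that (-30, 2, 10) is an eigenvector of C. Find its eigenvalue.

Compute Cv: C·(-30, 2, 10) = (-150, 10, 50).
Since Cv = λv, compare component 1: -150 = λ·-30, so λ = 5.

5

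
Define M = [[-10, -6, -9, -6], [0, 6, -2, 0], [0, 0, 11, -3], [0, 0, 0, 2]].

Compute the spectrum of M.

-10, 2, 6, 11

M is upper triangular, so its eigenvalues are the diagonal entries.
Diagonal: -10, 6, 11, 2.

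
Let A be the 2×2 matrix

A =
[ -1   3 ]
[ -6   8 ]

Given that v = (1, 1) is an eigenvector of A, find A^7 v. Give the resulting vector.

First find the eigenvalue: Av = (2, 2) = 2·(1, 1), so λ = 2.
Then A^7 v = λ^7·v = 2^7·(1, 1) = 128·(1, 1) = (128, 128).

(128, 128)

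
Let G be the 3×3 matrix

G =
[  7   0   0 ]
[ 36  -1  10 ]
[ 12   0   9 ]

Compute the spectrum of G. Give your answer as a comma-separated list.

-1, 7, 9

Set up det(rI - G) = 0.
Expanding along the first row, p(r) = r^3 - 15r^2 + 47r + 63.
Rational-root test: r = 7 gives p(7) = 0.
Dividing by (r - 7) leaves r^2 - 8r - 9.
The quadratic factors as (r + 1)·(r - 9).
Eigenvalues: -1, 7, 9.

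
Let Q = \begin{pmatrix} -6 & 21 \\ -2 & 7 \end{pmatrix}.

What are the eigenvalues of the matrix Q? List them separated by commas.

det(Q - tI) = (-6 - t)(7 - t) - (21)·(-2) = t^2 - t.
This factors as t·(t - 1) = 0.
Eigenvalues: 0, 1.

0, 1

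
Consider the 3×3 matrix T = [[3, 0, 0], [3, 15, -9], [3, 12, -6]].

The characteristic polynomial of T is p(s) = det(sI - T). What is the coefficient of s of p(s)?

p(s) = s^3 - 12s^2 + 45s - 54.
The coefficient of s is 45.

45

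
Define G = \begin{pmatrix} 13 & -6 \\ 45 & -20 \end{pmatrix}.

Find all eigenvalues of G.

-5, -2

det(G - sI) = (13 - s)(-20 - s) - (-6)·(45) = s^2 + 7s + 10.
This factors as (s + 5)·(s + 2) = 0.
Eigenvalues: -5, -2.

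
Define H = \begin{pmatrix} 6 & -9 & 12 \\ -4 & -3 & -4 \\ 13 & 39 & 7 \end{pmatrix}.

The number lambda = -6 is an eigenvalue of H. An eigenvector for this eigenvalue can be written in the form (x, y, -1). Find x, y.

We need (H + 6I)v = 0.
H + 6I = [[12, -9, 12], [-4, 3, -4], [13, 39, 13]].
Row 1: (12)·x + (-9)·y + (12)·-1 = 0
Row 2: (-4)·x + (3)·y + (-4)·-1 = 0
Row 3: (13)·x + (39)·y + (13)·-1 = 0
Solving gives x = 1, y = 0.
Check: H·(1, 0, -1) = (-6, 0, 6) = -6·(1, 0, -1).

1, 0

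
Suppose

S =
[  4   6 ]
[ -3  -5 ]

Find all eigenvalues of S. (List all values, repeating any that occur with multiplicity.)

-2, 1

det(S - sI) = (4 - s)(-5 - s) - (6)·(-3) = s^2 + s - 2.
This factors as (s + 2)·(s - 1) = 0.
Eigenvalues: -2, 1.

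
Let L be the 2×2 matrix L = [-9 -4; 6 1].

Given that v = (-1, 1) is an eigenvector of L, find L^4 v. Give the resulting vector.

(-625, 625)

First find the eigenvalue: Lv = (5, -5) = -5·(-1, 1), so λ = -5.
Then L^4 v = λ^4·v = (-5)^4·(-1, 1) = 625·(-1, 1) = (-625, 625).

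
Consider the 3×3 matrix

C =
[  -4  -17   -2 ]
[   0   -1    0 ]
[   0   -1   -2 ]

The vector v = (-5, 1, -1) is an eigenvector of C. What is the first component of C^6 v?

-5

First find the eigenvalue: Cv = (5, -1, 1) = -1·(-5, 1, -1), so λ = -1.
Then C^6 v = λ^6·v = (-1)^6·(-5, 1, -1) = 1·(-5, 1, -1) = (-5, 1, -1).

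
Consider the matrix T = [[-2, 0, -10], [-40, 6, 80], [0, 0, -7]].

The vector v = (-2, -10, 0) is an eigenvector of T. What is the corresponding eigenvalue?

Compute Tv: T·(-2, -10, 0) = (4, 20, 0).
Since Tv = λv, compare component 1: 4 = λ·-2, so λ = -2.

-2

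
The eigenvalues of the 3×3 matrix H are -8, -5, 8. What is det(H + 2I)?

180

If H has eigenvalues -8, -5, 8, then H + 2I has eigenvalues -6, -3, 10.
det(H + 2I) = (-6) · (-3) · (10) = 180.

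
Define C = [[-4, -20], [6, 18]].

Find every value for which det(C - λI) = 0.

6, 8

det(C - μI) = (-4 - μ)(18 - μ) - (-20)·(6) = μ^2 - 14μ + 48.
This factors as (μ - 6)·(μ - 8) = 0.
Eigenvalues: 6, 8.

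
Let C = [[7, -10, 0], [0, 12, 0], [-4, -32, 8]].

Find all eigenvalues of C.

Set up det(rI - C) = 0.
Expanding the 3×3 determinant: p(r) = r^3 - 27r^2 + 236r - 672.
Rational-root test: r = 8 gives p(8) = 0.
Factor out (r - 8): p(r) = (r - 8)·(r^2 - 19r + 84).
The quadratic factors as (r - 7)·(r - 12).
Eigenvalues: 7, 8, 12.

7, 8, 12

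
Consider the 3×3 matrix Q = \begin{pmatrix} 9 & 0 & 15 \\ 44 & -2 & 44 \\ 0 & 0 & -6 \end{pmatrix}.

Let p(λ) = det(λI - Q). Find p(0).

-108

p(0) = det(0·I − Q) = det(−Q) = (−1)^3·det(Q).
det(Q) = 108, so p(0) = -108.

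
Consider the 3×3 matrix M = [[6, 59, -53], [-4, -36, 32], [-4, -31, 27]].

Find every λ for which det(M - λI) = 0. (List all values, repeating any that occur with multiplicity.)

-5, 0, 2

The characteristic polynomial is p(s) = det(sI - M).
Expanding the 3×3 determinant: p(s) = s^3 + 3s^2 - 10s.
Rational-root test: s = 0 gives p(0) = 0.
Factor out s: p(s) = s·(s^2 + 3s - 10).
The quadratic factors as (s + 5)·(s - 2).
Eigenvalues: -5, 0, 2.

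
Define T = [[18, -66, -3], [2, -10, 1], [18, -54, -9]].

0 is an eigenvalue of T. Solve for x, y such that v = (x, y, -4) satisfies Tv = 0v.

We need (T)v = 0.
T = [[18, -66, -3], [2, -10, 1], [18, -54, -9]].
Row 1: (18)·x + (-66)·y + (-3)·-4 = 0
Row 2: (2)·x + (-10)·y + (1)·-4 = 0
Row 3: (18)·x + (-54)·y + (-9)·-4 = 0
Solving gives x = -8, y = -2.
Check: T·(-8, -2, -4) = (0, 0, 0) = 0·(-8, -2, -4).

-8, -2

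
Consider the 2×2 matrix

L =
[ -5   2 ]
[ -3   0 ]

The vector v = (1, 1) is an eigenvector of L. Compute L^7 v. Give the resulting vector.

First find the eigenvalue: Lv = (-3, -3) = -3·(1, 1), so λ = -3.
Then L^7 v = λ^7·v = (-3)^7·(1, 1) = -2187·(1, 1) = (-2187, -2187).

(-2187, -2187)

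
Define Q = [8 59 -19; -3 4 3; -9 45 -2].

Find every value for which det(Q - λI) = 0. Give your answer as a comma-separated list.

-11, 10, 11

Set up det(λI - Q) = 0.
Cofactor expansion gives p(λ) = λ^3 - 10λ^2 - 121λ + 1210.
Try λ = -11: p(-11) = 0, so -11 is a root.
Factor out (λ + 11): p(λ) = (λ + 11)·(λ^2 - 21λ + 110).
The quadratic factors as (λ - 10)·(λ - 11).
Eigenvalues: -11, 10, 11.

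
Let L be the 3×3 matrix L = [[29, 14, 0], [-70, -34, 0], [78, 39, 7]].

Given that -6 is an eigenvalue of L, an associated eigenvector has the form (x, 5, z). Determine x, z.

-2, -3

We need (L + 6I)v = 0.
L + 6I = [[35, 14, 0], [-70, -28, 0], [78, 39, 13]].
Row 1: (35)·x + (14)·5 + (0)·z = 0
Row 2: (-70)·x + (-28)·5 + (0)·z = 0
Row 3: (78)·x + (39)·5 + (13)·z = 0
Solving gives x = -2, z = -3.
Check: L·(-2, 5, -3) = (12, -30, 18) = -6·(-2, 5, -3).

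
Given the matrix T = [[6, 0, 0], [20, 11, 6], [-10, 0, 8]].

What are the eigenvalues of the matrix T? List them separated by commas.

Set up det(lambda·I - T) = 0.
Expanding along the first row, p(lambda) = lambda^3 - 25·lambda^2 + 202·lambda - 528.
Since p(6) = 0, lambda = 6 is a root.
Factor out (lambda - 6): p(lambda) = (lambda - 6)·(lambda^2 - 19·lambda + 88).
The quadratic factors as (lambda - 8)·(lambda - 11).
Eigenvalues: 6, 8, 11.

6, 8, 11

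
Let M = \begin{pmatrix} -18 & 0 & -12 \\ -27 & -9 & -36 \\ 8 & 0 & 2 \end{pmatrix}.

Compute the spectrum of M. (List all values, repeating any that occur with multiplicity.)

-10, -9, -6

Set up det(lambda·I - M) = 0.
Cofactor expansion gives p(lambda) = lambda^3 + 25·lambda^2 + 204·lambda + 540.
Rational-root test: lambda = -10 gives p(-10) = 0.
Dividing by (lambda + 10) leaves lambda^2 + 15·lambda + 54.
The quadratic factors as (lambda + 9)·(lambda + 6).
Eigenvalues: -10, -9, -6.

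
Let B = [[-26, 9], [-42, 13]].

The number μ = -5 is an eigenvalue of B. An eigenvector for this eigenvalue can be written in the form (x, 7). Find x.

We need (B + 5I)v = 0.
B + 5I = [[-21, 9], [-42, 18]].
Row 1: (-21)·x + (9)·7 = 0
Row 2: (-42)·x + (18)·7 = 0
Solving gives x = 3.
Check: B·(3, 7) = (-15, -35) = -5·(3, 7).

3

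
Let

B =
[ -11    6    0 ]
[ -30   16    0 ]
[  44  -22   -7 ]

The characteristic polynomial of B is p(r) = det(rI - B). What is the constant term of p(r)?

p(r) = r^3 + 2r^2 - 31r + 28.
The constant term is 28.

28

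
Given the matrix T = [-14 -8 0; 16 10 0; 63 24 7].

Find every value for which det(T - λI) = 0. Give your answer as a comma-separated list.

The characteristic polynomial is p(s) = det(sI - T).
Expanding along the first row, p(s) = s^3 - 3s^2 - 40s + 84.
Rational-root test: s = 7 gives p(7) = 0.
Factor out (s - 7): p(s) = (s - 7)·(s^2 + 4s - 12).
The quadratic factors as (s + 6)·(s - 2).
Eigenvalues: -6, 2, 7.

-6, 2, 7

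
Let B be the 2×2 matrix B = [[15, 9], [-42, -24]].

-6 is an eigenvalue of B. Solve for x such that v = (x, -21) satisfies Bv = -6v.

9

We need (B + 6I)v = 0.
B + 6I = [[21, 9], [-42, -18]].
Row 1: (21)·x + (9)·-21 = 0
Row 2: (-42)·x + (-18)·-21 = 0
Solving gives x = 9.
Check: B·(9, -21) = (-54, 126) = -6·(9, -21).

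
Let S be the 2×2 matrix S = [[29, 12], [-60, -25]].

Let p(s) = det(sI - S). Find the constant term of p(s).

p(s) = s^2 - 4s - 5.
The constant term is -5.

-5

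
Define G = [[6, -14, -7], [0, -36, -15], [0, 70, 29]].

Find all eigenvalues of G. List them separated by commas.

-6, -1, 6

Set up det(λI - G) = 0.
Expanding the 3×3 determinant: p(λ) = λ^3 + λ^2 - 36λ - 36.
Try λ = -1: p(-1) = 0, so -1 is a root.
Factor out (λ + 1): p(λ) = (λ + 1)·(λ^2 - 36).
The quadratic factors as (λ + 6)·(λ - 6).
Eigenvalues: -6, -1, 6.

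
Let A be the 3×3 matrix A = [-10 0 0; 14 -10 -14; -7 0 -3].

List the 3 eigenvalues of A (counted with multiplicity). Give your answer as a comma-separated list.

-10, -10, -3

Set up det(sI - A) = 0.
Expanding the 3×3 determinant: p(s) = s^3 + 23s^2 + 160s + 300.
Rational-root test: s = -3 gives p(-3) = 0.
Factor out (s + 3): p(s) = (s + 3)·(s^2 + 20s + 100).
The quadratic factor is (s + 10)^2.
Eigenvalues: -10, -10, -3.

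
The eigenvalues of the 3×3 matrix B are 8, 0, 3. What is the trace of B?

trace(B) is the sum of the eigenvalues: (8) + (0) + (3) = 11.

11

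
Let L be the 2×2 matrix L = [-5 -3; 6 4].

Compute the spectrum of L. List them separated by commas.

det(L - tI) = (-5 - t)(4 - t) - (-3)·(6) = t^2 + t - 2.
This factors as (t + 2)·(t - 1) = 0.
Eigenvalues: -2, 1.

-2, 1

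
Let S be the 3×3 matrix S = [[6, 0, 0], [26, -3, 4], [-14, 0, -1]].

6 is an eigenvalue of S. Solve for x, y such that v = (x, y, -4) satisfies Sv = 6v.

We need (S - 6I)v = 0.
S - 6I = [[0, 0, 0], [26, -9, 4], [-14, 0, -7]].
Row 1: (0)·x + (0)·y + (0)·-4 = 0
Row 2: (26)·x + (-9)·y + (4)·-4 = 0
Row 3: (-14)·x + (0)·y + (-7)·-4 = 0
Solving gives x = 2, y = 4.
Check: S·(2, 4, -4) = (12, 24, -24) = 6·(2, 4, -4).

2, 4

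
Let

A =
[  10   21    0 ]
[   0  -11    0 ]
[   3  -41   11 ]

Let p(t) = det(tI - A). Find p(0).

p(0) = det(0·I − A) = det(−A) = (−1)^3·det(A).
det(A) = -1210, so p(0) = 1210.

1210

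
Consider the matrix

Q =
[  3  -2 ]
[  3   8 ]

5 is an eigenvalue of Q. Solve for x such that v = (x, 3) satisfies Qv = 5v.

We need (Q - 5I)v = 0.
Q - 5I = [[-2, -2], [3, 3]].
Row 1: (-2)·x + (-2)·3 = 0
Row 2: (3)·x + (3)·3 = 0
Solving gives x = -3.
Check: Q·(-3, 3) = (-15, 15) = 5·(-3, 3).

-3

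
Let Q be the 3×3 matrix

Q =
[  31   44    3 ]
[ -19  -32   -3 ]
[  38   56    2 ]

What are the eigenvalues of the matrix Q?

The characteristic polynomial is p(λ) = det(λI - Q).
Expanding the 3×3 determinant: p(λ) = λ^3 - λ^2 - 104λ - 336.
Since p(-4) = 0, λ = -4 is a root.
Dividing by (λ + 4) leaves λ^2 - 5λ - 84.
The quadratic factors as (λ + 7)·(λ - 12).
Eigenvalues: -7, -4, 12.

-7, -4, 12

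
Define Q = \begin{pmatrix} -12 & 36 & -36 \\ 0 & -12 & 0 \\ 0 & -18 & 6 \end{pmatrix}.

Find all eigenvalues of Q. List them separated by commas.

Compute the characteristic polynomial p(r) = det(rI - Q).
Expanding the 3×3 determinant: p(r) = r^3 + 18r^2 - 864.
Since p(-12) = 0, r = -12 is a root.
Factor out (r + 12): p(r) = (r + 12)·(r^2 + 6r - 72).
The quadratic factors as (r + 12)·(r - 6).
Eigenvalues: -12, -12, 6.

-12, -12, 6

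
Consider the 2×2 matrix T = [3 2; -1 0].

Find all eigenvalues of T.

1, 2

det(T - sI) = (3 - s)(0 - s) - (2)·(-1) = s^2 - 3s + 2.
This factors as (s - 1)·(s - 2) = 0.
Eigenvalues: 1, 2.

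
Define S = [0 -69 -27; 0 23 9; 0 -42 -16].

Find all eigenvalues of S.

0, 2, 5

The characteristic polynomial is p(λ) = det(λI - S).
Cofactor expansion gives p(λ) = λ^3 - 7λ^2 + 10λ.
Since p(0) = 0, λ = 0 is a root.
Dividing by λ leaves λ^2 - 7λ + 10.
The quadratic factors as (λ - 2)·(λ - 5).
Eigenvalues: 0, 2, 5.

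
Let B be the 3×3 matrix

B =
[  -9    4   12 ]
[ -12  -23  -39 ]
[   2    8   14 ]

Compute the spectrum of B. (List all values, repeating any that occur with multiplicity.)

-10, -5, -3

The characteristic polynomial is p(lambda) = det(lambda·I - B).
Expanding the 3×3 determinant: p(lambda) = lambda^3 + 18·lambda^2 + 95·lambda + 150.
Rational-root test: lambda = -10 gives p(-10) = 0.
Factor out (lambda + 10): p(lambda) = (lambda + 10)·(lambda^2 + 8·lambda + 15).
The quadratic factors as (lambda + 5)·(lambda + 3).
Eigenvalues: -10, -5, -3.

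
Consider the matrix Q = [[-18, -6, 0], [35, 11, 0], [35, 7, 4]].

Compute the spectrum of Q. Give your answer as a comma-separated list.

-4, -3, 4

Set up det(sI - Q) = 0.
Expanding the 3×3 determinant: p(s) = s^3 + 3s^2 - 16s - 48.
Rational-root test: s = -3 gives p(-3) = 0.
Factor out (s + 3): p(s) = (s + 3)·(s^2 - 16).
The quadratic factors as (s + 4)·(s - 4).
Eigenvalues: -4, -3, 4.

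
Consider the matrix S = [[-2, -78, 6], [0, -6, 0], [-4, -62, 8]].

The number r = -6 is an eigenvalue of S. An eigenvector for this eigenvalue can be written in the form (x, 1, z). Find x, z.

We need (S + 6I)v = 0.
S + 6I = [[4, -78, 6], [0, 0, 0], [-4, -62, 14]].
Row 1: (4)·x + (-78)·1 + (6)·z = 0
Row 2: (0)·x + (0)·1 + (0)·z = 0
Row 3: (-4)·x + (-62)·1 + (14)·z = 0
Solving gives x = 9, z = 7.
Check: S·(9, 1, 7) = (-54, -6, -42) = -6·(9, 1, 7).

9, 7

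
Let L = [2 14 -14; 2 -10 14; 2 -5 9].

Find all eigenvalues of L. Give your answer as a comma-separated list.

-5, 2, 4

Set up det(sI - L) = 0.
Expanding along the first row, p(s) = s^3 - s^2 - 22s + 40.
Try s = 2: p(2) = 0, so 2 is a root.
Factor out (s - 2): p(s) = (s - 2)·(s^2 + s - 20).
The quadratic factors as (s + 5)·(s - 4).
Eigenvalues: -5, 2, 4.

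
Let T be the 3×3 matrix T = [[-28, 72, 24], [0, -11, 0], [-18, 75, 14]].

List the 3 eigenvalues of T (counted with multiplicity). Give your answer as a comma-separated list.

Compute the characteristic polynomial p(λ) = det(λI - T).
Cofactor expansion gives p(λ) = λ^3 + 25λ^2 + 194λ + 440.
Try λ = -4: p(-4) = 0, so -4 is a root.
Dividing by (λ + 4) leaves λ^2 + 21λ + 110.
The quadratic factors as (λ + 11)·(λ + 10).
Eigenvalues: -11, -10, -4.

-11, -10, -4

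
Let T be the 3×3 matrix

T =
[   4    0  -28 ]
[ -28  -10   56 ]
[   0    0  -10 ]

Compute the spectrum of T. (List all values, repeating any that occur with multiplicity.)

-10, -10, 4

The characteristic polynomial is p(lambda) = det(lambda·I - T).
Expanding along the first row, p(lambda) = lambda^3 + 16·lambda^2 + 20·lambda - 400.
Try lambda = -10: p(-10) = 0, so -10 is a root.
Dividing by (lambda + 10) leaves lambda^2 + 6·lambda - 40.
The quadratic factors as (lambda + 10)·(lambda - 4).
Eigenvalues: -10, -10, 4.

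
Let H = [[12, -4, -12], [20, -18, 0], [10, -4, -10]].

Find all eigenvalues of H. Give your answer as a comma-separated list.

The characteristic polynomial is p(λ) = det(λI - H).
Cofactor expansion gives p(λ) = λ^3 + 16λ^2 + 44λ - 160.
Try λ = -8: p(-8) = 0, so -8 is a root.
Factor out (λ + 8): p(λ) = (λ + 8)·(λ^2 + 8λ - 20).
The quadratic factors as (λ + 10)·(λ - 2).
Eigenvalues: -10, -8, 2.

-10, -8, 2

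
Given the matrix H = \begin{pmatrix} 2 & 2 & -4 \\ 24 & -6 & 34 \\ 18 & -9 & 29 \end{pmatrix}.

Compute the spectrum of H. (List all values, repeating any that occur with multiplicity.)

6, 8, 11

Set up det(rI - H) = 0.
Expanding along the first row, p(r) = r^3 - 25r^2 + 202r - 528.
Since p(11) = 0, r = 11 is a root.
Factor out (r - 11): p(r) = (r - 11)·(r^2 - 14r + 48).
The quadratic factors as (r - 6)·(r - 8).
Eigenvalues: 6, 8, 11.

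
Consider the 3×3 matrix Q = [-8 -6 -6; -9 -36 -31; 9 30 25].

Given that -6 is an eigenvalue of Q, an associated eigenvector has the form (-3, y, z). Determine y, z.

We need (Q + 6I)v = 0.
Q + 6I = [[-2, -6, -6], [-9, -30, -31], [9, 30, 31]].
Row 1: (-2)·-3 + (-6)·y + (-6)·z = 0
Row 2: (-9)·-3 + (-30)·y + (-31)·z = 0
Row 3: (9)·-3 + (30)·y + (31)·z = 0
Solving gives y = 4, z = -3.
Check: Q·(-3, 4, -3) = (18, -24, 18) = -6·(-3, 4, -3).

4, -3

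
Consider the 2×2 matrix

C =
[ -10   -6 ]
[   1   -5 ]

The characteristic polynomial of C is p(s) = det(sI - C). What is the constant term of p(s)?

p(s) = s^2 + 15s + 56.
The constant term is 56.

56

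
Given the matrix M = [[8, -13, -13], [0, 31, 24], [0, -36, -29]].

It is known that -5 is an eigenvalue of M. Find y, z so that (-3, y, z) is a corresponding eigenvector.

6, -9

We need (M + 5I)v = 0.
M + 5I = [[13, -13, -13], [0, 36, 24], [0, -36, -24]].
Row 1: (13)·-3 + (-13)·y + (-13)·z = 0
Row 2: (0)·-3 + (36)·y + (24)·z = 0
Row 3: (0)·-3 + (-36)·y + (-24)·z = 0
Solving gives y = 6, z = -9.
Check: M·(-3, 6, -9) = (15, -30, 45) = -5·(-3, 6, -9).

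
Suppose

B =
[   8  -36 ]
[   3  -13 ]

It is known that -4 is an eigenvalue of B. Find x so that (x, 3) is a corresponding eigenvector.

We need (B + 4I)v = 0.
B + 4I = [[12, -36], [3, -9]].
Row 1: (12)·x + (-36)·3 = 0
Row 2: (3)·x + (-9)·3 = 0
Solving gives x = 9.
Check: B·(9, 3) = (-36, -12) = -4·(9, 3).

9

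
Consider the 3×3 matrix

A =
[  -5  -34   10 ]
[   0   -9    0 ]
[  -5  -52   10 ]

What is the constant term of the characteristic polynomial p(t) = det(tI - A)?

0

p(0) = det(0·I − A) = det(−A) = (−1)^3·det(A).
det(A) = 0, so p(0) = 0.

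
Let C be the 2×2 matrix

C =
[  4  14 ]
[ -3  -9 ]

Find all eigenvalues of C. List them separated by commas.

det(C - sI) = (4 - s)(-9 - s) - (14)·(-3) = s^2 + 5s + 6.
This factors as (s + 3)·(s + 2) = 0.
Eigenvalues: -3, -2.

-3, -2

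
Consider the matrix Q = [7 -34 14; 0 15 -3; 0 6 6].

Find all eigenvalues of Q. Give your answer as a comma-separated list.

7, 9, 12

Compute the characteristic polynomial p(s) = det(sI - Q).
Cofactor expansion gives p(s) = s^3 - 28s^2 + 255s - 756.
Since p(7) = 0, s = 7 is a root.
Factor out (s - 7): p(s) = (s - 7)·(s^2 - 21s + 108).
The quadratic factors as (s - 9)·(s - 12).
Eigenvalues: 7, 9, 12.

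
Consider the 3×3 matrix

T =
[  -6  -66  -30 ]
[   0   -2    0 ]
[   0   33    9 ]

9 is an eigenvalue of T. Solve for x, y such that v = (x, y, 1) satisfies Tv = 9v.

-2, 0

We need (T - 9I)v = 0.
T - 9I = [[-15, -66, -30], [0, -11, 0], [0, 33, 0]].
Row 1: (-15)·x + (-66)·y + (-30)·1 = 0
Row 2: (0)·x + (-11)·y + (0)·1 = 0
Row 3: (0)·x + (33)·y + (0)·1 = 0
Solving gives x = -2, y = 0.
Check: T·(-2, 0, 1) = (-18, 0, 9) = 9·(-2, 0, 1).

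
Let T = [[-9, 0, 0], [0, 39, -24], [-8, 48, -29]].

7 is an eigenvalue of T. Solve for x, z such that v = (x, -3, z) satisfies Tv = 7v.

0, -4

We need (T - 7I)v = 0.
T - 7I = [[-16, 0, 0], [0, 32, -24], [-8, 48, -36]].
Row 1: (-16)·x + (0)·-3 + (0)·z = 0
Row 2: (0)·x + (32)·-3 + (-24)·z = 0
Row 3: (-8)·x + (48)·-3 + (-36)·z = 0
Solving gives x = 0, z = -4.
Check: T·(0, -3, -4) = (0, -21, -28) = 7·(0, -3, -4).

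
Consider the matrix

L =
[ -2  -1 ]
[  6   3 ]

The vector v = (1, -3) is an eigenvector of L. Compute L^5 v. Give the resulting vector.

First find the eigenvalue: Lv = (1, -3) = 1·(1, -3), so λ = 1.
Then L^5 v = λ^5·v = 1^5·(1, -3) = 1·(1, -3) = (1, -3).

(1, -3)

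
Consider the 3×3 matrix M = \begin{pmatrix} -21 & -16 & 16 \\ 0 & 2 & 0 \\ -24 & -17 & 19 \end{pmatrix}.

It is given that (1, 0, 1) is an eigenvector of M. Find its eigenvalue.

-5

Compute Mv: M·(1, 0, 1) = (-5, 0, -5).
Since Mv = λv, compare component 1: -5 = λ·1, so λ = -5.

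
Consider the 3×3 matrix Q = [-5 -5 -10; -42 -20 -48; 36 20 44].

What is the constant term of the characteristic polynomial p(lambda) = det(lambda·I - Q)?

-200

p(0) = det(0·I − Q) = det(−Q) = (−1)^3·det(Q).
det(Q) = 200, so p(0) = -200.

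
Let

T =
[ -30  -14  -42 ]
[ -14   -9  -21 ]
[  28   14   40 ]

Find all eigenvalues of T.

-2, -2, 5

Compute the characteristic polynomial p(μ) = det(μI - T).
Expanding the 3×3 determinant: p(μ) = μ^3 - μ^2 - 16μ - 20.
Since p(5) = 0, μ = 5 is a root.
Dividing by (μ - 5) leaves μ^2 + 4μ + 4.
The quadratic factor is (μ + 2)^2.
Eigenvalues: -2, -2, 5.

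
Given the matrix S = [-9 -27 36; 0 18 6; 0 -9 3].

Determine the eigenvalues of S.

The characteristic polynomial is p(μ) = det(μI - S).
Expanding the 3×3 determinant: p(μ) = μ^3 - 12μ^2 - 81μ + 972.
Since p(12) = 0, μ = 12 is a root.
Factor out (μ - 12): p(μ) = (μ - 12)·(μ^2 - 81).
The quadratic factors as (μ + 9)·(μ - 9).
Eigenvalues: -9, 9, 12.

-9, 9, 12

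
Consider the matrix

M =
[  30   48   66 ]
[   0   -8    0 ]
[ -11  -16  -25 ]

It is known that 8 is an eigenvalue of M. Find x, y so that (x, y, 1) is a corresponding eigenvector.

We need (M - 8I)v = 0.
M - 8I = [[22, 48, 66], [0, -16, 0], [-11, -16, -33]].
Row 1: (22)·x + (48)·y + (66)·1 = 0
Row 2: (0)·x + (-16)·y + (0)·1 = 0
Row 3: (-11)·x + (-16)·y + (-33)·1 = 0
Solving gives x = -3, y = 0.
Check: M·(-3, 0, 1) = (-24, 0, 8) = 8·(-3, 0, 1).

-3, 0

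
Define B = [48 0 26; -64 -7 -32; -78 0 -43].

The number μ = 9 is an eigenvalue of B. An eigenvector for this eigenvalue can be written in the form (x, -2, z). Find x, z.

We need (B - 9I)v = 0.
B - 9I = [[39, 0, 26], [-64, -16, -32], [-78, 0, -52]].
Row 1: (39)·x + (0)·-2 + (26)·z = 0
Row 2: (-64)·x + (-16)·-2 + (-32)·z = 0
Row 3: (-78)·x + (0)·-2 + (-52)·z = 0
Solving gives x = 2, z = -3.
Check: B·(2, -2, -3) = (18, -18, -27) = 9·(2, -2, -3).

2, -3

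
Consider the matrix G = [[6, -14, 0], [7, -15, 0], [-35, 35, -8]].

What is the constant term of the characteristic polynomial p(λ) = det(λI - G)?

p(0) = det(0·I − G) = det(−G) = (−1)^3·det(G).
det(G) = -64, so p(0) = 64.

64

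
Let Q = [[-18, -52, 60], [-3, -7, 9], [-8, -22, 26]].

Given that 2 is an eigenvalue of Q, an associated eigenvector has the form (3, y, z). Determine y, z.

We need (Q - 2I)v = 0.
Q - 2I = [[-20, -52, 60], [-3, -9, 9], [-8, -22, 24]].
Row 1: (-20)·3 + (-52)·y + (60)·z = 0
Row 2: (-3)·3 + (-9)·y + (9)·z = 0
Row 3: (-8)·3 + (-22)·y + (24)·z = 0
Solving gives y = 0, z = 1.
Check: Q·(3, 0, 1) = (6, 0, 2) = 2·(3, 0, 1).

0, 1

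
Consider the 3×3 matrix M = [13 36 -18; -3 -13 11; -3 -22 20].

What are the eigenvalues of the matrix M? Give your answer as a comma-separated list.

Set up det(sI - M) = 0.
Cofactor expansion gives p(s) = s^3 - 20s^2 + 127s - 252.
Since p(4) = 0, s = 4 is a root.
Dividing by (s - 4) leaves s^2 - 16s + 63.
The quadratic factors as (s - 7)·(s - 9).
Eigenvalues: 4, 7, 9.

4, 7, 9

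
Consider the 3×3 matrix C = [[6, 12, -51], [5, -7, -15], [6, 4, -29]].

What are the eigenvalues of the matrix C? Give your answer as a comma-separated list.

Set up det(sI - C) = 0.
Cofactor expansion gives p(s) = s^3 + 30s^2 + 293s + 924.
Since p(-7) = 0, s = -7 is a root.
Factor out (s + 7): p(s) = (s + 7)·(s^2 + 23s + 132).
The quadratic factors as (s + 12)·(s + 11).
Eigenvalues: -12, -11, -7.

-12, -11, -7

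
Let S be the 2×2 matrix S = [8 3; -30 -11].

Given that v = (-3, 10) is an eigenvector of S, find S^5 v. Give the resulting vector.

First find the eigenvalue: Sv = (6, -20) = -2·(-3, 10), so λ = -2.
Then S^5 v = λ^5·v = (-2)^5·(-3, 10) = -32·(-3, 10) = (96, -320).

(96, -320)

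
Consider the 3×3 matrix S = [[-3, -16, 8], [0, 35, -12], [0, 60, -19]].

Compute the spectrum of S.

Set up det(μI - S) = 0.
Expanding the 3×3 determinant: p(μ) = μ^3 - 13μ^2 + 7μ + 165.
Try μ = -3: p(-3) = 0, so -3 is a root.
Dividing by (μ + 3) leaves μ^2 - 16μ + 55.
The quadratic factors as (μ - 5)·(μ - 11).
Eigenvalues: -3, 5, 11.

-3, 5, 11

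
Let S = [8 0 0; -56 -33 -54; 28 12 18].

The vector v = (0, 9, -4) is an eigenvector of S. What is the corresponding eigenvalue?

Compute Sv: S·(0, 9, -4) = (0, -81, 36).
Since Sv = λv, compare component 2: -81 = λ·9, so λ = -9.

-9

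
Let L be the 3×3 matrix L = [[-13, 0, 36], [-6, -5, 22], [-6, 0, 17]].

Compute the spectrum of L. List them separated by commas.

Set up det(sI - L) = 0.
Cofactor expansion gives p(s) = s^3 + s^2 - 25s - 25.
Since p(-1) = 0, s = -1 is a root.
Dividing by (s + 1) leaves s^2 - 25.
The quadratic factors as (s + 5)·(s - 5).
Eigenvalues: -5, -1, 5.

-5, -1, 5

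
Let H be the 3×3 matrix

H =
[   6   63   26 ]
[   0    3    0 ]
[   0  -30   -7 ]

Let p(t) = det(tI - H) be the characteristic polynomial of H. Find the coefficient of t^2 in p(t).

The coefficient of t^2 of det(tI - H) is −trace(H).
trace(H) = (6) + (3) + (-7) = 2, so the coefficient is -2.

-2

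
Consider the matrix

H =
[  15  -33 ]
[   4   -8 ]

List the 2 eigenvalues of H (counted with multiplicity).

det(H - lambda·I) = (15 - lambda)(-8 - lambda) - (-33)·(4) = lambda^2 - 7·lambda + 12.
This factors as (lambda - 3)·(lambda - 4) = 0.
Eigenvalues: 3, 4.

3, 4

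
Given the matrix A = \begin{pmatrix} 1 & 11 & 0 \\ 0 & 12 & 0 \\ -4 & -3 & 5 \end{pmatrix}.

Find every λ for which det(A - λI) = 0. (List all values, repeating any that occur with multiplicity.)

Set up det(rI - A) = 0.
Expanding the 3×3 determinant: p(r) = r^3 - 18r^2 + 77r - 60.
Try r = 1: p(1) = 0, so 1 is a root.
Factor out (r - 1): p(r) = (r - 1)·(r^2 - 17r + 60).
The quadratic factors as (r - 5)·(r - 12).
Eigenvalues: 1, 5, 12.

1, 5, 12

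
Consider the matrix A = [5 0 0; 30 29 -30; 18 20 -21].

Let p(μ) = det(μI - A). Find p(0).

p(0) = det(0·I − A) = det(−A) = (−1)^3·det(A).
det(A) = -45, so p(0) = 45.

45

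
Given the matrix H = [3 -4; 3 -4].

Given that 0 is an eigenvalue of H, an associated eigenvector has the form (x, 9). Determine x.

12

We need (H)v = 0.
H = [[3, -4], [3, -4]].
Row 1: (3)·x + (-4)·9 = 0
Row 2: (3)·x + (-4)·9 = 0
Solving gives x = 12.
Check: H·(12, 9) = (0, 0) = 0·(12, 9).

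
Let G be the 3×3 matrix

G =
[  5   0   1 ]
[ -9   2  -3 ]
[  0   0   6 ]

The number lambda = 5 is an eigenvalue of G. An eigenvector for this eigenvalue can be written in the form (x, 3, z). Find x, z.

We need (G - 5I)v = 0.
G - 5I = [[0, 0, 1], [-9, -3, -3], [0, 0, 1]].
Row 1: (0)·x + (0)·3 + (1)·z = 0
Row 2: (-9)·x + (-3)·3 + (-3)·z = 0
Row 3: (0)·x + (0)·3 + (1)·z = 0
Solving gives x = -1, z = 0.
Check: G·(-1, 3, 0) = (-5, 15, 0) = 5·(-1, 3, 0).

-1, 0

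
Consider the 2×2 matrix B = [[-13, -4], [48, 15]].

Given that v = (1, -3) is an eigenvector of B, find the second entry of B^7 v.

3

First find the eigenvalue: Bv = (-1, 3) = -1·(1, -3), so λ = -1.
Then B^7 v = λ^7·v = (-1)^7·(1, -3) = -1·(1, -3) = (-1, 3).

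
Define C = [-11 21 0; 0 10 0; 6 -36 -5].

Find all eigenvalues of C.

The characteristic polynomial is p(s) = det(sI - C).
Expanding along the first row, p(s) = s^3 + 6s^2 - 105s - 550.
Rational-root test: s = 10 gives p(10) = 0.
Dividing by (s - 10) leaves s^2 + 16s + 55.
The quadratic factors as (s + 11)·(s + 5).
Eigenvalues: -11, -5, 10.

-11, -5, 10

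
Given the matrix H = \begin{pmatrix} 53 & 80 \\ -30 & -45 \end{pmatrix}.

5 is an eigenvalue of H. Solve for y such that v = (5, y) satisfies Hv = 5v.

-3

We need (H - 5I)v = 0.
H - 5I = [[48, 80], [-30, -50]].
Row 1: (48)·5 + (80)·y = 0
Row 2: (-30)·5 + (-50)·y = 0
Solving gives y = -3.
Check: H·(5, -3) = (25, -15) = 5·(5, -3).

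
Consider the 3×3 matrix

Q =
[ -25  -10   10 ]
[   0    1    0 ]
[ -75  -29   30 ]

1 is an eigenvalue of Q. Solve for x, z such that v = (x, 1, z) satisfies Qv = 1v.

We need (Q - 1I)v = 0.
Q - 1I = [[-26, -10, 10], [0, 0, 0], [-75, -29, 29]].
Row 1: (-26)·x + (-10)·1 + (10)·z = 0
Row 2: (0)·x + (0)·1 + (0)·z = 0
Row 3: (-75)·x + (-29)·1 + (29)·z = 0
Solving gives x = 0, z = 1.
Check: Q·(0, 1, 1) = (0, 1, 1) = 1·(0, 1, 1).

0, 1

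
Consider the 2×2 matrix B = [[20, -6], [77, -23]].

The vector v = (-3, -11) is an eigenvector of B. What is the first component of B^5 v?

First find the eigenvalue: Bv = (6, 22) = -2·(-3, -11), so λ = -2.
Then B^5 v = λ^5·v = (-2)^5·(-3, -11) = -32·(-3, -11) = (96, 352).

96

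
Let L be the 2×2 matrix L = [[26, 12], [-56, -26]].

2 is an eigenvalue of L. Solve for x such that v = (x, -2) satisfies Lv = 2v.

We need (L - 2I)v = 0.
L - 2I = [[24, 12], [-56, -28]].
Row 1: (24)·x + (12)·-2 = 0
Row 2: (-56)·x + (-28)·-2 = 0
Solving gives x = 1.
Check: L·(1, -2) = (2, -4) = 2·(1, -2).

1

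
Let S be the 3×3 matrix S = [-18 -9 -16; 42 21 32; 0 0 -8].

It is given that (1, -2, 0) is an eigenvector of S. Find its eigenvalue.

Compute Sv: S·(1, -2, 0) = (0, 0, 0).
Since Sv = λv, compare component 1: 0 = λ·1, so λ = 0.

0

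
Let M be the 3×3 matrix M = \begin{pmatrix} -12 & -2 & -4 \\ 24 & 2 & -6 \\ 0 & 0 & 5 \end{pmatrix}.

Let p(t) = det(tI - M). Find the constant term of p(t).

-120

p(t) = t^3 + 5t^2 - 26t - 120.
The constant term is -120.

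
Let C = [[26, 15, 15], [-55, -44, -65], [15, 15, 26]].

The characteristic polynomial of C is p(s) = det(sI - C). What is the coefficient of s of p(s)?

-37

p(s) = s^3 - 8s^2 - 37s + 44.
The coefficient of s is -37.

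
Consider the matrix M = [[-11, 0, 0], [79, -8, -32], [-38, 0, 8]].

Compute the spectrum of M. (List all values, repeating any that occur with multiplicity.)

-11, -8, 8

Compute the characteristic polynomial p(λ) = det(λI - M).
Expanding along the first row, p(λ) = λ^3 + 11λ^2 - 64λ - 704.
Since p(-11) = 0, λ = -11 is a root.
Dividing by (λ + 11) leaves λ^2 - 64.
The quadratic factors as (λ + 8)·(λ - 8).
Eigenvalues: -11, -8, 8.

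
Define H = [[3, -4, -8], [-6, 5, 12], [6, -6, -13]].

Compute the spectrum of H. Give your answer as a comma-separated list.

-3, -1, -1

The characteristic polynomial is p(lambda) = det(lambda·I - H).
Expanding along the first row, p(lambda) = lambda^3 + 5·lambda^2 + 7·lambda + 3.
Since p(-3) = 0, lambda = -3 is a root.
Dividing by (lambda + 3) leaves lambda^2 + 2·lambda + 1.
The quadratic factor is (lambda + 1)^2.
Eigenvalues: -3, -1, -1.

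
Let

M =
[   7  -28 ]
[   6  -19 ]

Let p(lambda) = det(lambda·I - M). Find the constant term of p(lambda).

p(lambda) = lambda^2 + 12·lambda + 35.
The constant term is 35.

35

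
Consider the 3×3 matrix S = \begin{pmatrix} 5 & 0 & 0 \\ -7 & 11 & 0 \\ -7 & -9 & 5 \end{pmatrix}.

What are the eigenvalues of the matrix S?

5, 5, 11

S is lower triangular, so its eigenvalues are the diagonal entries.
Diagonal: 5, 11, 5.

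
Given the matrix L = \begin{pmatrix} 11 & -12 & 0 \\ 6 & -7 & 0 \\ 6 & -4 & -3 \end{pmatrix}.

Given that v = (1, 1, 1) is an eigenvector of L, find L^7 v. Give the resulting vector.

(-1, -1, -1)

First find the eigenvalue: Lv = (-1, -1, -1) = -1·(1, 1, 1), so λ = -1.
Then L^7 v = λ^7·v = (-1)^7·(1, 1, 1) = -1·(1, 1, 1) = (-1, -1, -1).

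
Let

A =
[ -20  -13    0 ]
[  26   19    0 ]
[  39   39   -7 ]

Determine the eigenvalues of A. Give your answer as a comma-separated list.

Set up det(lambda·I - A) = 0.
Cofactor expansion gives p(lambda) = lambda^3 + 8·lambda^2 - 35·lambda - 294.
Rational-root test: lambda = -7 gives p(-7) = 0.
Factor out (lambda + 7): p(lambda) = (lambda + 7)·(lambda^2 + lambda - 42).
The quadratic factors as (lambda + 7)·(lambda - 6).
Eigenvalues: -7, -7, 6.

-7, -7, 6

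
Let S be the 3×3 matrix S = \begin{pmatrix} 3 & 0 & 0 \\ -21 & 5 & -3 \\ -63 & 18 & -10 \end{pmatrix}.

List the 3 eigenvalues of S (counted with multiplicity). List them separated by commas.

-4, -1, 3

Compute the characteristic polynomial p(λ) = det(λI - S).
Expanding along the first row, p(λ) = λ^3 + 2λ^2 - 11λ - 12.
Since p(-1) = 0, λ = -1 is a root.
Dividing by (λ + 1) leaves λ^2 + λ - 12.
The quadratic factors as (λ + 4)·(λ - 3).
Eigenvalues: -4, -1, 3.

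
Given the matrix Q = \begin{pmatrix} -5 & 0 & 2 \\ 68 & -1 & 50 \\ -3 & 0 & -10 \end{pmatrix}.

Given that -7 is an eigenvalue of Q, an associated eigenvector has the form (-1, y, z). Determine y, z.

We need (Q + 7I)v = 0.
Q + 7I = [[2, 0, 2], [68, 6, 50], [-3, 0, -3]].
Row 1: (2)·-1 + (0)·y + (2)·z = 0
Row 2: (68)·-1 + (6)·y + (50)·z = 0
Row 3: (-3)·-1 + (0)·y + (-3)·z = 0
Solving gives y = 3, z = 1.
Check: Q·(-1, 3, 1) = (7, -21, -7) = -7·(-1, 3, 1).

3, 1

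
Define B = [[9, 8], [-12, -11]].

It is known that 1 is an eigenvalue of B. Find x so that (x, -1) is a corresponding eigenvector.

We need (B - 1I)v = 0.
B - 1I = [[8, 8], [-12, -12]].
Row 1: (8)·x + (8)·-1 = 0
Row 2: (-12)·x + (-12)·-1 = 0
Solving gives x = 1.
Check: B·(1, -1) = (1, -1) = 1·(1, -1).

1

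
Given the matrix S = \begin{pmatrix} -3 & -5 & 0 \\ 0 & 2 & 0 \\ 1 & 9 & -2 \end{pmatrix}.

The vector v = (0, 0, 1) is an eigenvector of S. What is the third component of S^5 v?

-32

First find the eigenvalue: Sv = (0, 0, -2) = -2·(0, 0, 1), so λ = -2.
Then S^5 v = λ^5·v = (-2)^5·(0, 0, 1) = -32·(0, 0, 1) = (0, 0, -32).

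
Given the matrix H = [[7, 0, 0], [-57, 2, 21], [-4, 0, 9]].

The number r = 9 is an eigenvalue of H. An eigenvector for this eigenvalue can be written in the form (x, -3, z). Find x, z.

We need (H - 9I)v = 0.
H - 9I = [[-2, 0, 0], [-57, -7, 21], [-4, 0, 0]].
Row 1: (-2)·x + (0)·-3 + (0)·z = 0
Row 2: (-57)·x + (-7)·-3 + (21)·z = 0
Row 3: (-4)·x + (0)·-3 + (0)·z = 0
Solving gives x = 0, z = -1.
Check: H·(0, -3, -1) = (0, -27, -9) = 9·(0, -3, -1).

0, -1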